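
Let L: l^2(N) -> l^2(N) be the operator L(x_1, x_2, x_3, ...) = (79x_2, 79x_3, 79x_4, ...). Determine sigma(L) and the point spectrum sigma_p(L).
sigma(L) = closed disk {z in C : |z| ≤ 79}; sigma_p(L) = open disk {z in C : |z| < 79}

Note L = 79·V where V is the unit left shift (V x)_k = x_{k+1}; so sigma(L) = 79·sigma(V) and ||L|| = 79||V||. ||L x||^2 = 6241sum_{k≥2} |x_k|^2 ≤ 6241||x||^2, with equality on {x : x_1 = 0}, so ||L|| = 79. For any lambda with |lambda| < 79, set r = lambda/79 (|r| < 1); the vector x = (1, r, r^2, ...) is in l^2 and satisfies L x = 79(r, r^2, ...) = lambda x, so lambda is an eigenvalue. On the boundary |lambda| = 79 the geometric series diverges, so no l^2 eigenvector exists, but these lambda lie in the approximate point spectrum. Hence sigma(L) is the closed disk of radius 79 and sigma_p(L) is the open disk.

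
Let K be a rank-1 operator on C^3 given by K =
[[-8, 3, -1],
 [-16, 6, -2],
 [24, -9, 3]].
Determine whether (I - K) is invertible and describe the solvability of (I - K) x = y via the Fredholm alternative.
(I - K) is singular (det(I - K) = 0, i.e. 1 ∈ sigma(K)). (I - K) x = y is solvable iff y ⊥ ker((I - K)^*) = span{(-8, 3, -1)}, i.e. iff -8y_1 + 3y_2 - y_3 = 0. When solvable, the solutions are x = y + c·(1, 2, -3), c arbitrary (ker(I - K) = span{(1, 2, -3)}, dimension 1).

K has rank 1, so it is an outer product K = u v^T: every row of K is a multiple of one row vector. Reading off the entries, u = (1, 2, -3) and v = (-8, 3, -1) (row i of K equals u_i·v^T). A rank-one matrix u v^T satisfies K u = u (v·u) and kills the (2)-dimensional subspace v^⊥, so its characteristic polynomial is lambda^2 (lambda - v·u) with v·u = tr K = 1. Hence the eigenvalues of I - K are 1 (multiplicity 2) and 1 - (1) = 0, so det(I - K) = 0. (Direct check: I - K =
[[9, -3, 1],
 [16, -5, 2],
 [-24, 9, -2]]
has determinant 0.) So 1 is an eigenvalue of K and (I - K) is not invertible. The finite-dimensional Fredholm alternative says: either (I - K) is invertible, or ker(I - K) ≠ {0} and then range(I - K) = ker((I - K)^*)^⊥, with dim ker(I - K) = dim ker((I - K)^*). We are in the second case, so we need both kernels. Kernel of I - K: (I - K) u = u - u (v·u) = u - u = 0, so ker(I - K) = span{u} = span{(1, 2, -3)} (it is exactly 1-dimensional because rank(I - K) = 2). Kernel of the adjoint: K is real, so (I - K)^* = I - K^T = I - v u^T, and (I - v u^T) v = v - v (u·v) = 0; hence ker((I - K)^*) = span{v} = span{(-8, 3, -1)}. Therefore (I - K) x = y is solvable iff <y, v> = 0, i.e. iff -8y_1 + 3y_2 - y_3 = 0. When this holds, K y = u (v·y) = 0, so (I - K) y = y and x = y is a particular solution; the full solution set is the line x = y + c·u = y + c·(1, 2, -3), c ∈ C.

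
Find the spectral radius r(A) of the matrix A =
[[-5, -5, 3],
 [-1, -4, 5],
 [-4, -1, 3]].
r(A) ≈ 5.3027

The eigenvalues of A are the roots of its characteristic polynomial. With M = A (coefficients from the trace, the sum of principal 2x2 minors, and det A):
  p(λ) = det(λ I - M) = λ^3 + 6λ^2 + 5λ - 75.
No integer candidate from the rational root theorem (±divisors of 75) is a root, so the roots are irrational. The cubic discriminant is Δ = -127175 < 0, so there is one real root and a complex-conjugate pair. p(2) = -33 and p(3) = 21 have opposite signs, so a root lies in (2, 3); Newton's method refines it to λ ≈ 2.6673. Dividing out (λ - (2.6673)) leaves approximately λ^2 + 8.6673λ + 28.1183. For λ^2 + 8.6673λ + 28.1183 the discriminant is -37.3511. It is negative, so the remaining roots are the complex-conjugate pair λ ≈ -4.3337 ± 3.0558i. Their product equals the constant term, so |λ|^2 ≈ 28.1183 and |λ| ≈ 5.3027.
Thus the eigenvalues (to 4 decimals) are 2.6673 (modulus 2.6673); -4.3337 ± 3.0558i (modulus 5.3027). The spectral radius is the largest modulus: r(A) ≈ 5.3027. (Cross-check: r(A) ≤ ||A||_2 ≈ 10.5395; equality holds whenever A is normal, though it can also hold for some non-normal A.)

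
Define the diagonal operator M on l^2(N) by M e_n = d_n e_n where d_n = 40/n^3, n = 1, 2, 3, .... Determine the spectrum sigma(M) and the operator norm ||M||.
sigma(M) = {40/n^3 : n ≥ 1} ∪ {0}; ||M|| = 40

A bounded diagonal operator on l^2 with diagonal entries d_n has spectrum equal to the closure of {d_n : n ≥ 1}: every d_n is an eigenvalue (with eigenvector e_n), so {d_n} ⊂ sigma(M); the spectrum is closed, so its closure is too; and for lambda not in the closure, (M - lambda I) has bounded inverse (the diagonal entries 1/(d_n - lambda) are bounded). For our sequence d_n = 40/n^3, n = 1, 2, 3, ...:
  - {d_n} = {40/n^3 : n ≥ 1}; the only limit point is 0
  - closure = {40/n^3 : n ≥ 1} ∪ {0}
For the norm: a diagonal operator has ||M|| = sup_n |d_n|. Here d_n = 40/n^3 is positive and decreasing, so sup_n |d_n| = d_1 = 40. So ||M|| = 40.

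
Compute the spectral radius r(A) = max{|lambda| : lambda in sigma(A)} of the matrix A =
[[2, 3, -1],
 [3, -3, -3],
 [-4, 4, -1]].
r(A) ≈ 4.3027

The eigenvalues of A are the roots of its characteristic polynomial. With M = A (coefficients from the trace, the sum of principal 2x2 minors, and det A):
  p(λ) = det(λ I - M) = λ^3 + 2λ^2 - 6λ - 75.
No integer candidate from the rational root theorem (±divisors of 75) is a root, so the roots are irrational. The cubic discriminant is Δ = -132267 < 0, so there is one real root and a complex-conjugate pair. p(4) = -3 and p(5) = 70 have opposite signs, so a root lies in (4, 5); Newton's method refines it to λ ≈ 4.0511. Dividing out (λ - (4.0511)) leaves approximately λ^2 + 6.0511λ + 18.5135. For λ^2 + 6.0511λ + 18.5135 the discriminant is -37.4384. It is negative, so the remaining roots are the complex-conjugate pair λ ≈ -3.0255 ± 3.0593i. Their product equals the constant term, so |λ|^2 ≈ 18.5135 and |λ| ≈ 4.3027.
Thus the eigenvalues (to 4 decimals) are 4.0511 (modulus 4.0511); -3.0255 ± 3.0593i (modulus 4.3027). The spectral radius is the largest modulus: r(A) ≈ 4.3027. (Cross-check: r(A) ≤ ||A||_2 ≈ 7.183; equality holds whenever A is normal, though it can also hold for some non-normal A.)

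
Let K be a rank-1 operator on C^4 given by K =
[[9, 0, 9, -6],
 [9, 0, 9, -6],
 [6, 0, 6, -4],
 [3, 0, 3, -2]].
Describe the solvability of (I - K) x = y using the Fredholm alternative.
(I - K) is invertible (det(I - K) = -12 ≠ 0), so for every y in C^4 the equation (I - K) x = y has a unique solution.

K has rank 1, so it is an outer product K = u v^T: every row of K is a multiple of one row vector. Reading off the entries, u = (3, 3, 2, 1) and v = (3, 0, 3, -2) (row i of K equals u_i·v^T). A rank-one matrix u v^T satisfies K u = u (v·u) and kills the (3)-dimensional subspace v^⊥, so its characteristic polynomial is lambda^3 (lambda - v·u) with v·u = tr K = 13. Hence the eigenvalues of I - K are 1 (multiplicity 3) and 1 - (13) = -12, so det(I - K) = -12. (Direct check: I - K =
[[-8, 0, -9, 6],
 [-9, 1, -9, 6],
 [-6, 0, -5, 4],
 [-3, 0, -3, 3]]
has determinant -12.) The finite-dimensional Fredholm alternative says: either (I - K) is invertible, or ker(I - K) ≠ {0} and then range(I - K) = ker((I - K)^*)^⊥, with dim ker(I - K) = dim ker((I - K)^*). Since det(I - K) ≠ 0, 1 is not an eigenvalue of K and ker(I - K) = {0}, so we are in the first case: for every y there is a unique x = (I - K)^(-1) y. Explicitly, by the Sherman–Morrison formula, (I - u v^T)^(-1) = I + u v^T/(1 - v·u), i.e. (I - K)^(-1) = I + K/(-12).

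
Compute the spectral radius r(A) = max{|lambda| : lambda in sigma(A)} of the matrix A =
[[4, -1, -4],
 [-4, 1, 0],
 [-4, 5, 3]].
r(A) ≈ 8.917

The eigenvalues of A are the roots of its characteristic polynomial. With M = A (coefficients from the trace, the sum of principal 2x2 minors, and det A):
  p(λ) = det(λ I - M) = λ^3 - 8λ^2 - λ - 64.
No integer candidate from the rational root theorem (±divisors of 64) is a root, so the roots are irrational. The cubic discriminant is Δ = -250812 < 0, so there is one real root and a complex-conjugate pair. p(8) = -72 and p(9) = 8 have opposite signs, so a root lies in (8, 9); Newton's method refines it to λ ≈ 8.917. Dividing out (λ - (8.917)) leaves approximately λ^2 + 0.917λ + 7.1773. For λ^2 + 0.917λ + 7.1773 the discriminant is -27.8681. It is negative, so the remaining roots are the complex-conjugate pair λ ≈ -0.4585 ± 2.6395i. Their product equals the constant term, so |λ|^2 ≈ 7.1773 and |λ| ≈ 2.679.
Thus the eigenvalues (to 4 decimals) are 8.917 (modulus 8.917); -0.4585 ± 2.6395i (modulus 2.679). The spectral radius is the largest modulus: r(A) ≈ 8.917. (Cross-check: r(A) ≤ ||A||_2 ≈ 9.2808; equality holds whenever A is normal, though it can also hold for some non-normal A.)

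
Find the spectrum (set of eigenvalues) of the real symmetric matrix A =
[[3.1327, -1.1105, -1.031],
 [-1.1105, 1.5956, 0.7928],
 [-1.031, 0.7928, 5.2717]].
sigma(A) ≈ {1, 3, 6}

A is real symmetric, so its spectrum consists of real eigenvalues. Expanding the characteristic polynomial of the displayed matrix gives
  det(λ I - A) = p(λ) = λ^3 + (-10)λ^2 + (27)λ + (-18).
Solving p(λ) = 0 yields eigenvalues ≈ 1, 3, 6. (A is shown rounded to 4 decimals, so these recover the underlying integer eigenvalues to within that precision.)
Verification: the trace of A = 10 equals the sum of eigenvalues 10, and det(A) ≈ 18.0000 matches the eigenvalue product 18.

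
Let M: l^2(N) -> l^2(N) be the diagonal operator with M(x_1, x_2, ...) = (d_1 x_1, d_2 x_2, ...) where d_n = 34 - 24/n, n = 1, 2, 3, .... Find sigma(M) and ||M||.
sigma(M) = {34 - 24/n : n ≥ 1} ∪ {34}; ||M|| = 34

A bounded diagonal operator on l^2 with diagonal entries d_n has spectrum equal to the closure of {d_n : n ≥ 1}: every d_n is an eigenvalue (with eigenvector e_n), so {d_n} ⊂ sigma(M); the spectrum is closed, so its closure is too; and for lambda not in the closure, (M - lambda I) has bounded inverse (the diagonal entries 1/(d_n - lambda) are bounded). For our sequence d_n = 34 - 24/n, n = 1, 2, 3, ...:
  - {d_n} = {34 - 24/n : n ≥ 1}; the only limit point is 34
  - closure = {34 - 24/n : n ≥ 1} ∪ {34}
For the norm: a diagonal operator has ||M|| = sup_n |d_n|. Here d_n = 34 - 24/n increases monotonically from d_1 = 10 toward 34, with all terms in [10, 34); so sup_n |d_n| = 34 (the supremum is the limit, not attained). So ||M|| = 34.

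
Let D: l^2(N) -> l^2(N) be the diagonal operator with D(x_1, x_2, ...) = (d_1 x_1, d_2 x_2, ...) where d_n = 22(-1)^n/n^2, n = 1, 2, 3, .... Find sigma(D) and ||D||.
sigma(D) = {22(-1)^n/n^2 : n ≥ 1} ∪ {0}; ||D|| = 22

A bounded diagonal operator on l^2 with diagonal entries d_n has spectrum equal to the closure of {d_n : n ≥ 1}: every d_n is an eigenvalue (with eigenvector e_n), so {d_n} ⊂ sigma(D); the spectrum is closed, so its closure is too; and for lambda not in the closure, (D - lambda I) has bounded inverse (the diagonal entries 1/(d_n - lambda) are bounded). For our sequence d_n = 22(-1)^n/n^2, n = 1, 2, 3, ...:
  - {d_n} = {22(-1)^n/n^2 : n ≥ 1}; the only limit point is 0
  - closure = {22(-1)^n/n^2 : n ≥ 1} ∪ {0}
For the norm: a diagonal operator has ||D|| = sup_n |d_n|. Here |d_n| = 22/n^2 is decreasing, so sup_n |d_n| = |d_1| = 22. So ||D|| = 22.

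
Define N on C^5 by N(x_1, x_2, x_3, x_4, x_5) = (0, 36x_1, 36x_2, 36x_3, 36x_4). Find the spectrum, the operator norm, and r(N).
sigma(N) = {0}; ||N|| = 36; r(N) = 0. (N is nilpotent with N^5 = 0.)

On C^5, N is a strictly lower-triangular matrix with 36 on the subdiagonal and zeros elsewhere, so its characteristic polynomial is lambda^5 and every eigenvalue is 0: sigma(N) = {0}. For the operator norm, N e_i = 36e_{i+1} for i = 1, ..., 4 and N e_5 = 0, so the singular values of N are 36 (with multiplicity 4) and 0; hence ||N|| = 36. The spectral radius r(N) = max|lambda| = 0. Note ||N|| > r(N) — characteristic of non-normal nilpotent operators. Indeed N^5 = 0.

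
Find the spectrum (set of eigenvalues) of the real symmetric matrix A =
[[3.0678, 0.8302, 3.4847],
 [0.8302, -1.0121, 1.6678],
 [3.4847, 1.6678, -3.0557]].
sigma(A) ≈ {-5, -1, 5}

A is real symmetric, so its spectrum consists of real eigenvalues. Expanding the characteristic polynomial of the displayed matrix gives
  det(λ I - A) = p(λ) = λ^3 + (1)λ^2 + (-25)λ + (-25).
Solving p(λ) = 0 yields eigenvalues ≈ -5, -1, 5. (A is shown rounded to 4 decimals, so these recover the underlying integer eigenvalues to within that precision.)
Verification: the trace of A = -1 equals the sum of eigenvalues -1, and det(A) ≈ 25.0005 matches the eigenvalue product 25.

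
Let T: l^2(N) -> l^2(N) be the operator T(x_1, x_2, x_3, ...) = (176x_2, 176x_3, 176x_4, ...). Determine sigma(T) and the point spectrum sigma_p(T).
sigma(T) = closed disk {z in C : |z| ≤ 176}; sigma_p(T) = open disk {z in C : |z| < 176}

Note T = 176·V where V is the unit left shift (V x)_k = x_{k+1}; so sigma(T) = 176·sigma(V) and ||T|| = 176||V||. ||T x||^2 = 30976sum_{k≥2} |x_k|^2 ≤ 30976||x||^2, with equality on {x : x_1 = 0}, so ||T|| = 176. For any lambda with |lambda| < 176, set r = lambda/176 (|r| < 1); the vector x = (1, r, r^2, ...) is in l^2 and satisfies T x = 176(r, r^2, ...) = lambda x, so lambda is an eigenvalue. On the boundary |lambda| = 176 the geometric series diverges, so no l^2 eigenvector exists, but these lambda lie in the approximate point spectrum. Hence sigma(T) is the closed disk of radius 176 and sigma_p(T) is the open disk.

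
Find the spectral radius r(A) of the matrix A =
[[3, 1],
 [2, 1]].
r(A) = (4 + sqrt(12))/2 ≈ 3.7321

The eigenvalues of A are the roots of its characteristic polynomial. With M = A (coefficients from the trace and determinant):
  p(λ) = det(λ I - M) = λ^2 - 4λ + 1.
For λ^2 - 4λ + 1 the discriminant is 12. It is nonnegative but not a perfect square, so the roots are real and irrational: λ = (4 ± sqrt(12))/2 ≈ 3.7321, 0.2679.
Thus the eigenvalues (to 4 decimals) are 3.7321 (modulus 3.7321); 0.2679 (modulus 0.2679). The spectral radius is the largest modulus: r(A) = (4 + sqrt(12))/2 ≈ 3.7321. (Cross-check: r(A) ≤ ||A||_2 ≈ 3.8643; equality holds whenever A is normal, though it can also hold for some non-normal A.)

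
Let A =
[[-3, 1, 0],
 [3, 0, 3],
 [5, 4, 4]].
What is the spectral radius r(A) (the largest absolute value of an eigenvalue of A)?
r(A) ≈ 6.2841

The eigenvalues of A are the roots of its characteristic polynomial. With M = A (coefficients from the trace, the sum of principal 2x2 minors, and det A):
  p(λ) = det(λ I - M) = λ^3 - λ^2 - 27λ - 39.
No integer candidate from the rational root theorem (±divisors of 39) is a root, so the roots are irrational. The cubic discriminant is Δ = 19284 > 0, so there are three distinct real roots. p(-4) = -11 and p(-3) = 6 have opposite signs, so a root lies in (-4, -3); Newton's method refines it to λ ≈ -3.5221. p(-2) = 3 and p(-1) = -14 have opposite signs, so a root lies in (-2, -1); Newton's method refines it to λ ≈ -1.7621. p(6) = -21 and p(7) = 66 have opposite signs, so a root lies in (6, 7); Newton's method refines it to λ ≈ 6.2841. Check (Vieta): the three roots sum to 1, matching tr M = 1.
Thus the eigenvalues (to 4 decimals) are -3.5221 (modulus 3.5221); -1.7621 (modulus 1.7621); 6.2841 (modulus 6.2841). The spectral radius is the largest modulus: r(A) ≈ 6.2841. (Cross-check: r(A) ≤ ||A||_2 ≈ 8.5927; equality holds whenever A is normal, though it can also hold for some non-normal A.)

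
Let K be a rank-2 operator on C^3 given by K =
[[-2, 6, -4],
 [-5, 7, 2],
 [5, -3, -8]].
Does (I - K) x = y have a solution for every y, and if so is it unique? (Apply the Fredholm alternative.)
(I - K) is invertible (det(I - K) = 6 ≠ 0), so for every y in C^3 the equation (I - K) x = y has a unique solution.

K has rank 2 and factors as K = U V^T = u1 v1^T + u2 v2^T with u1 = (2, 1, 1), v1 = (-1, 3, -2), u2 = (0, 2, -3), v2 = (-2, 2, 2) (multiplying out reproduces the displayed K). The nonzero eigenvalues of U V^T coincide with those of the 2 x 2 matrix G = V^T U = [[v1·u1, v1·u2], [v2·u1, v2·u2]] = [[-1, 12], [0, -2]], and by the Sylvester determinant identity det(I_3 - U V^T) = det(I_2 - V^T U) = det([[2, -12], [0, 3]]) = (2)(3) - (-12)(0) = 6. (Direct check: I - K =
[[3, -6, 4],
 [5, -6, -2],
 [-5, 3, 9]]
has determinant 6.) The finite-dimensional Fredholm alternative says: either (I - K) is invertible, or ker(I - K) ≠ {0} and then range(I - K) = ker((I - K)^*)^⊥, with dim ker(I - K) = dim ker((I - K)^*). Since det(I - K) ≠ 0, 1 is not an eigenvalue of K and ker(I - K) = {0}, so we are in the first case: for every y there is a unique x = (I - K)^(-1) y. (Explicitly, by the Woodbury identity, (I - U V^T)^(-1) = I + U (I_2 - G)^(-1) V^T.)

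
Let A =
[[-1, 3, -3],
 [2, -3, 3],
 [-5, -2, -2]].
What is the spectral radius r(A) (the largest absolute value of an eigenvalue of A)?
r(A) ≈ 6.3324

The eigenvalues of A are the roots of its characteristic polynomial. With M = A (coefficients from the trace, the sum of principal 2x2 minors, and det A):
  p(λ) = det(λ I - M) = λ^3 + 6λ^2 - 4λ - 12.
No integer candidate from the rational root theorem (±divisors of 12) is a root, so the roots are irrational. The cubic discriminant is Δ = 12496 > 0, so there are three distinct real roots. p(-7) = -33 and p(-6) = 12 have opposite signs, so a root lies in (-7, -6); Newton's method refines it to λ ≈ -6.3324. p(-2) = 12 and p(-1) = -3 have opposite signs, so a root lies in (-2, -1); Newton's method refines it to λ ≈ -1.2204. p(1) = -9 and p(2) = 12 have opposite signs, so a root lies in (1, 2); Newton's method refines it to λ ≈ 1.5528. Check (Vieta): the three roots sum to -6, matching tr M = -6.
Thus the eigenvalues (to 4 decimals) are -6.3324 (modulus 6.3324); -1.2204 (modulus 1.2204); 1.5528 (modulus 1.5528). The spectral radius is the largest modulus: r(A) ≈ 6.3324. (Cross-check: r(A) ≤ ||A||_2 ≈ 6.9444; equality holds whenever A is normal, though it can also hold for some non-normal A.)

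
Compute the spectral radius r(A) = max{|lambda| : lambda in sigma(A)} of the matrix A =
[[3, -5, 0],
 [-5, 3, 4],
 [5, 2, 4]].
r(A) ≈ 7.1244

The eigenvalues of A are the roots of its characteristic polynomial. With M = A (coefficients from the trace, the sum of principal 2x2 minors, and det A):
  p(λ) = det(λ I - M) = λ^3 - 10λ^2 + 188.
No integer candidate from the rational root theorem (±divisors of 188) is a root, so the roots are irrational. The cubic discriminant is Δ = -202288 < 0, so there is one real root and a complex-conjugate pair. p(-4) = -36 and p(-3) = 71 have opposite signs, so a root lies in (-4, -3); Newton's method refines it to λ ≈ -3.7039. Dividing out (λ - (-3.7039)) leaves approximately λ^2 - 13.7039λ + 50.7576. For λ^2 - 13.7039λ + 50.7576 the discriminant is -15.2339. It is negative, so the remaining roots are the complex-conjugate pair λ ≈ 6.8519 ± 1.9515i. Their product equals the constant term, so |λ|^2 ≈ 50.7576 and |λ| ≈ 7.1244.
Thus the eigenvalues (to 4 decimals) are -3.7039 (modulus 3.7039); 6.8519 ± 1.9515i (modulus 7.1244). The spectral radius is the largest modulus: r(A) ≈ 7.1244. (Cross-check: r(A) ≤ ||A||_2 ≈ 8.606; equality holds whenever A is normal, though it can also hold for some non-normal A.)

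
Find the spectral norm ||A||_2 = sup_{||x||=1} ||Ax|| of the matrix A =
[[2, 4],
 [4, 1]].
||A||_2 = sqrt((37 + sqrt(585))/2) ≈ 5.5311 (= sqrt(largest eigenvalue of A^T A))

||A||_2 = sigma_max(A) = sqrt(lambda_max(A^T A)). Form the symmetric matrix M = A^T A =
[[20, 12],
 [12, 17]].
Its characteristic polynomial (trace, determinant of M give the coefficients) is
  p(λ) = det(λ I - M) = λ^2 - 37λ + 196.
For λ^2 - 37λ + 196 the discriminant is 585. It is nonnegative but not a perfect square, so the roots are real and irrational: λ = (37 ± sqrt(585))/2 ≈ 30.5934, 6.4066.
So the eigenvalues of A^T A are ≈ 6.4066, 30.5934 (all ≥ 0, as they must be for A^T A). The largest is λ_max = (37 + sqrt(585))/2 ≈ 30.5934, hence ||A||_2 = sqrt(λ_max) = sqrt((37 + sqrt(585))/2) ≈ 5.5311.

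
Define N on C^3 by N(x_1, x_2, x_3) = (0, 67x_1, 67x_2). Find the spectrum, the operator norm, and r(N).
sigma(N) = {0}; ||N|| = 67; r(N) = 0. (N is nilpotent with N^3 = 0.)

On C^3, N is a strictly lower-triangular matrix with 67 on the subdiagonal and zeros elsewhere, so its characteristic polynomial is lambda^3 and every eigenvalue is 0: sigma(N) = {0}. For the operator norm, N e_i = 67e_{i+1} for i = 1, ..., 2 and N e_3 = 0, so the singular values of N are 67 (with multiplicity 2) and 0; hence ||N|| = 67. The spectral radius r(N) = max|lambda| = 0. Note ||N|| > r(N) — characteristic of non-normal nilpotent operators. Indeed N^3 = 0.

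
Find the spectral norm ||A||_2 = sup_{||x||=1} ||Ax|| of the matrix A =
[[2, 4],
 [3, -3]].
||A||_2 = sqrt((38 + sqrt(148))/2) ≈ 5.0083 (= sqrt(largest eigenvalue of A^T A))

||A||_2 = sigma_max(A) = sqrt(lambda_max(A^T A)). Form the symmetric matrix M = A^T A =
[[13, -1],
 [-1, 25]].
Its characteristic polynomial (trace, determinant of M give the coefficients) is
  p(λ) = det(λ I - M) = λ^2 - 38λ + 324.
For λ^2 - 38λ + 324 the discriminant is 148. It is nonnegative but not a perfect square, so the roots are real and irrational: λ = (38 ± sqrt(148))/2 ≈ 25.0828, 12.9172.
So the eigenvalues of A^T A are ≈ 12.9172, 25.0828 (all ≥ 0, as they must be for A^T A). The largest is λ_max = (38 + sqrt(148))/2 ≈ 25.0828, hence ||A||_2 = sqrt(λ_max) = sqrt((38 + sqrt(148))/2) ≈ 5.0083.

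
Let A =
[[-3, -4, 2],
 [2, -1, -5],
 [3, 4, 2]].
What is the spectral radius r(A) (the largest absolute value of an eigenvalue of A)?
r(A) ≈ 4.901

The eigenvalues of A are the roots of its characteristic polynomial. With M = A (coefficients from the trace, the sum of principal 2x2 minors, and det A):
  p(λ) = det(λ I - M) = λ^3 + 2λ^2 + 17λ - 44.
No integer candidate from the rational root theorem (±divisors of 44) is a root, so the roots are irrational. The cubic discriminant is Δ = -96288 < 0, so there is one real root and a complex-conjugate pair. p(1) = -24 and p(2) = 6 have opposite signs, so a root lies in (1, 2); Newton's method refines it to λ ≈ 1.8319. Dividing out (λ - (1.8319)) leaves approximately λ^2 + 3.8319λ + 24.0194. For λ^2 + 3.8319λ + 24.0194 the discriminant is -81.3945. It is negative, so the remaining roots are the complex-conjugate pair λ ≈ -1.9159 ± 4.5109i. Their product equals the constant term, so |λ|^2 ≈ 24.0194 and |λ| ≈ 4.901.
Thus the eigenvalues (to 4 decimals) are 1.8319 (modulus 1.8319); -1.9159 ± 4.5109i (modulus 4.901). The spectral radius is the largest modulus: r(A) ≈ 4.901. (Cross-check: r(A) ≤ ||A||_2 ≈ 7.1068; equality holds whenever A is normal, though it can also hold for some non-normal A.)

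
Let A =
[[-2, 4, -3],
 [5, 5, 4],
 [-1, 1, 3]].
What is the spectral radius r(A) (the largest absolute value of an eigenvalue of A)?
r(A) ≈ 7.4525

The eigenvalues of A are the roots of its characteristic polynomial. With M = A (coefficients from the trace, the sum of principal 2x2 minors, and det A):
  p(λ) = det(λ I - M) = λ^3 - 6λ^2 - 28λ + 128.
No integer candidate from the rational root theorem (±divisors of 128) is a root, so the roots are irrational. The cubic discriminant is Δ = 171328 > 0, so there are three distinct real roots. p(-5) = -7 and p(-4) = 80 have opposite signs, so a root lies in (-5, -4); Newton's method refines it to λ ≈ -4.9337. p(3) = 17 and p(4) = -16 have opposite signs, so a root lies in (3, 4); Newton's method refines it to λ ≈ 3.4813. p(7) = -19 and p(8) = 32 have opposite signs, so a root lies in (7, 8); Newton's method refines it to λ ≈ 7.4525. Check (Vieta): the three roots sum to 6, matching tr M = 6.
Thus the eigenvalues (to 4 decimals) are -4.9337 (modulus 4.9337); 3.4813 (modulus 3.4813); 7.4525 (modulus 7.4525). The spectral radius is the largest modulus: r(A) ≈ 7.4525. (Cross-check: r(A) ≤ ||A||_2 ≈ 8.2868; equality holds whenever A is normal, though it can also hold for some non-normal A.)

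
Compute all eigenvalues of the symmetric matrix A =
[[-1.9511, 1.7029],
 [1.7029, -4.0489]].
sigma(A) ≈ {-5, -1}

A is real symmetric, so its spectrum consists of real eigenvalues. Expanding the characteristic polynomial of the displayed matrix gives
  det(λ I - A) = p(λ) = λ^2 + (6)λ + (5).
Solving p(λ) = 0 yields eigenvalues ≈ -5, -1. (A is shown rounded to 4 decimals, so these recover the underlying integer eigenvalues to within that precision.)
Verification: the trace of A = -6 equals the sum of eigenvalues -6, and det(A) ≈ 4.9999 matches the eigenvalue product 5.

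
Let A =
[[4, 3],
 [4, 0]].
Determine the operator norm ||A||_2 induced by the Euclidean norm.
||A||_2 = sqrt((41 + sqrt(1105))/2) ≈ 6.0927 (= sqrt(largest eigenvalue of A^T A))

||A||_2 = sigma_max(A) = sqrt(lambda_max(A^T A)). Form the symmetric matrix M = A^T A =
[[32, 12],
 [12, 9]].
Its characteristic polynomial (trace, determinant of M give the coefficients) is
  p(λ) = det(λ I - M) = λ^2 - 41λ + 144.
For λ^2 - 41λ + 144 the discriminant is 1105. It is nonnegative but not a perfect square, so the roots are real and irrational: λ = (41 ± sqrt(1105))/2 ≈ 37.1208, 3.8792.
So the eigenvalues of A^T A are ≈ 3.8792, 37.1208 (all ≥ 0, as they must be for A^T A). The largest is λ_max = (41 + sqrt(1105))/2 ≈ 37.1208, hence ||A||_2 = sqrt(λ_max) = sqrt((41 + sqrt(1105))/2) ≈ 6.0927.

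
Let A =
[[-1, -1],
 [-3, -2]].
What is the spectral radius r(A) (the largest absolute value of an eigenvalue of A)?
r(A) = (3 + sqrt(13))/2 ≈ 3.3028

The eigenvalues of A are the roots of its characteristic polynomial. With M = A (coefficients from the trace and determinant):
  p(λ) = det(λ I - M) = λ^2 + 3λ - 1.
For λ^2 + 3λ - 1 the discriminant is 13. It is nonnegative but not a perfect square, so the roots are real and irrational: λ = (-3 ± sqrt(13))/2 ≈ 0.3028, -3.3028.
Thus the eigenvalues (to 4 decimals) are 0.3028 (modulus 0.3028); -3.3028 (modulus 3.3028). The spectral radius is the largest modulus: r(A) = (3 + sqrt(13))/2 ≈ 3.3028. (Cross-check: r(A) ≤ ||A||_2 ≈ 3.8643; equality holds whenever A is normal, though it can also hold for some non-normal A.)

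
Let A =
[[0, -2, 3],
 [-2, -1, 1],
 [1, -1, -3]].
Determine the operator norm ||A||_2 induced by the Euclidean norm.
||A||_2 ≈ 4.6564 (= sqrt(largest eigenvalue of A^T A))

||A||_2 = sigma_max(A) = sqrt(lambda_max(A^T A)). Form the symmetric matrix M = A^T A =
[[5, 1, -5],
 [1, 6, -4],
 [-5, -4, 19]].
Its characteristic polynomial (trace, sum of principal 2x2 minors, determinant of M give the coefficients) is
  p(λ) = det(λ I - M) = λ^3 - 30λ^2 + 197λ - 361.
No integer candidate from the rational root theorem (±divisors of 361) is a root, so the roots are irrational. The cubic discriminant is Δ = 243121 > 0, so there are three distinct real roots. p(3) = -13 and p(4) = 11 have opposite signs, so a root lies in (3, 4); Newton's method refines it to λ ≈ 3.3544. p(4) = 11 and p(5) = -1 have opposite signs, so a root lies in (4, 5); Newton's method refines it to λ ≈ 4.9636. p(21) = -193 and p(22) = 101 have opposite signs, so a root lies in (21, 22); Newton's method refines it to λ ≈ 21.682. Check (Vieta): the three roots sum to 30, matching tr M = 30.
So the eigenvalues of A^T A are ≈ 3.3544, 4.9636, 21.682 (all ≥ 0, as they must be for A^T A). The largest is λ_max ≈ 21.682, hence ||A||_2 = sqrt(λ_max) ≈ 4.6564.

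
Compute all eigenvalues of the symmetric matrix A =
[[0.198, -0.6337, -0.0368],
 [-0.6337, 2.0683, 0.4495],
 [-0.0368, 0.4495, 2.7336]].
sigma(A) ≈ {0, 2, 3}

A is real symmetric, so its spectrum consists of real eigenvalues. Expanding the characteristic polynomial of the displayed matrix gives
  det(λ I - A) = p(λ) = λ^3 + (-5)λ^2 + (6)λ + (0).
Solving p(λ) = 0 yields eigenvalues ≈ 0, 2, 3. (A is shown rounded to 4 decimals, so these recover the underlying integer eigenvalues to within that precision.)
Verification: the trace of A = 5 equals the sum of eigenvalues 5, and det(A) ≈ -0.0001 matches the eigenvalue product 0.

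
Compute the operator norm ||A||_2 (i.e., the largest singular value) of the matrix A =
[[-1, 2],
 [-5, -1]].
||A||_2 = sqrt((31 + sqrt(477))/2) ≈ 5.1401 (= sqrt(largest eigenvalue of A^T A))

||A||_2 = sigma_max(A) = sqrt(lambda_max(A^T A)). Form the symmetric matrix M = A^T A =
[[26, 3],
 [3, 5]].
Its characteristic polynomial (trace, determinant of M give the coefficients) is
  p(λ) = det(λ I - M) = λ^2 - 31λ + 121.
For λ^2 - 31λ + 121 the discriminant is 477. It is nonnegative but not a perfect square, so the roots are real and irrational: λ = (31 ± sqrt(477))/2 ≈ 26.4202, 4.5798.
So the eigenvalues of A^T A are ≈ 4.5798, 26.4202 (all ≥ 0, as they must be for A^T A). The largest is λ_max = (31 + sqrt(477))/2 ≈ 26.4202, hence ||A||_2 = sqrt(λ_max) = sqrt((31 + sqrt(477))/2) ≈ 5.1401.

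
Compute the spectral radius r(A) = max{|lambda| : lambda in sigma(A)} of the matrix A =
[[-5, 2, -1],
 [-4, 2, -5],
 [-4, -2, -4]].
r(A) ≈ 5.1761

The eigenvalues of A are the roots of its characteristic polynomial. With M = A (coefficients from the trace, the sum of principal 2x2 minors, and det A):
  p(λ) = det(λ I - M) = λ^3 + 7λ^2 - 4λ - 82.
No integer candidate from the rational root theorem (±divisors of 82) is a root, so the roots are irrational. The cubic discriminant is Δ = -26676 < 0, so there is one real root and a complex-conjugate pair. p(3) = -4 and p(4) = 78 have opposite signs, so a root lies in (3, 4); Newton's method refines it to λ ≈ 3.0606. Dividing out (λ - (3.0606)) leaves approximately λ^2 + 10.0606λ + 26.7919. For λ^2 + 10.0606λ + 26.7919 the discriminant is -5.9512. It is negative, so the remaining roots are the complex-conjugate pair λ ≈ -5.0303 ± 1.2198i. Their product equals the constant term, so |λ|^2 ≈ 26.7919 and |λ| ≈ 5.1761.
Thus the eigenvalues (to 4 decimals) are 3.0606 (modulus 3.0606); -5.0303 ± 1.2198i (modulus 5.1761). The spectral radius is the largest modulus: r(A) ≈ 5.1761. (Cross-check: r(A) ≤ ||A||_2 ≈ 9.617; equality holds whenever A is normal, though it can also hold for some non-normal A.)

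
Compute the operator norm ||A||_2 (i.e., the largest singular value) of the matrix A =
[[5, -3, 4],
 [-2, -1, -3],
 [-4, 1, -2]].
||A||_2 ≈ 8.8316 (= sqrt(largest eigenvalue of A^T A))

||A||_2 = sigma_max(A) = sqrt(lambda_max(A^T A)). Form the symmetric matrix M = A^T A =
[[45, -17, 34],
 [-17, 11, -11],
 [34, -11, 29]].
Its characteristic polynomial (trace, sum of principal 2x2 minors, determinant of M give the coefficients) is
  p(λ) = det(λ I - M) = λ^3 - 85λ^2 + 553λ - 529.
No integer candidate from the rational root theorem (±divisors of 529) is a root, so the roots are irrational. The cubic discriminant is Δ = 673557920 > 0, so there are three distinct real roots. p(1) = -60 and p(2) = 245 have opposite signs, so a root lies in (1, 2); Newton's method refines it to λ ≈ 1.1609. p(5) = 236 and p(6) = -55 have opposite signs, so a root lies in (5, 6); Newton's method refines it to λ ≈ 5.8421. p(77) = -5380 and p(78) = 17 have opposite signs, so a root lies in (77, 78); Newton's method refines it to λ ≈ 77.9969. Check (Vieta): the three roots sum to 85, matching tr M = 85.
So the eigenvalues of A^T A are ≈ 1.1609, 5.8421, 77.9969 (all ≥ 0, as they must be for A^T A). The largest is λ_max ≈ 77.9969, hence ||A||_2 = sqrt(λ_max) ≈ 8.8316.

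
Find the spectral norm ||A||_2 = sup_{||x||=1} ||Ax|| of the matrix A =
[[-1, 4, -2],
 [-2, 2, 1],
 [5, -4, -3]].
||A||_2 ≈ 8.082 (= sqrt(largest eigenvalue of A^T A))

||A||_2 = sigma_max(A) = sqrt(lambda_max(A^T A)). Form the symmetric matrix M = A^T A =
[[30, -28, -15],
 [-28, 36, 6],
 [-15, 6, 14]].
Its characteristic polynomial (trace, sum of principal 2x2 minors, determinant of M give the coefficients) is
  p(λ) = det(λ I - M) = λ^3 - 80λ^2 + 959λ - 4.
No integer candidate from the rational root theorem (±divisors of 4) is a root, so the roots are irrational. The cubic discriminant is Δ = 2355393492 > 0, so there are three distinct real roots. p(0) = -4 and p(1) = 876 have opposite signs, so a root lies in (0, 1); Newton's method refines it to λ ≈ 0.0042. p(14) = 486 and p(15) = -244 have opposite signs, so a root lies in (14, 15); Newton's method refines it to λ ≈ 14.6766. p(65) = -1044 and p(66) = 2306 have opposite signs, so a root lies in (65, 66); Newton's method refines it to λ ≈ 65.3192. Check (Vieta): the three roots sum to 80, matching tr M = 80.
So the eigenvalues of A^T A are ≈ 0.0042, 14.6766, 65.3192 (all ≥ 0, as they must be for A^T A). The largest is λ_max ≈ 65.3192, hence ||A||_2 = sqrt(λ_max) ≈ 8.082.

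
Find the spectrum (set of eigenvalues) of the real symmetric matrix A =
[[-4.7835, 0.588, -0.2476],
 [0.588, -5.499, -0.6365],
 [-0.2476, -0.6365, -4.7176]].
sigma(A) ≈ {-6, -5, -4}

A is real symmetric, so its spectrum consists of real eigenvalues. Expanding the characteristic polynomial of the displayed matrix gives
  det(λ I - A) = p(λ) = λ^3 + (15)λ^2 + (74.001)λ + (120.0025).
Solving p(λ) = 0 yields eigenvalues ≈ -6, -5, -4. (A is shown rounded to 4 decimals, so these recover the underlying integer eigenvalues to within that precision.)
Verification: the trace of A = -15 equals the sum of eigenvalues -15, and det(A) ≈ -120.0025 matches the eigenvalue product -120.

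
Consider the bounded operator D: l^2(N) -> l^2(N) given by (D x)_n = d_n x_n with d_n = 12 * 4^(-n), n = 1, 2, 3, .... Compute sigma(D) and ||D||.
sigma(D) = {12 * 4^(-n) : n ≥ 1} ∪ {0}; ||D|| = 3

A bounded diagonal operator on l^2 with diagonal entries d_n has spectrum equal to the closure of {d_n : n ≥ 1}: every d_n is an eigenvalue (with eigenvector e_n), so {d_n} ⊂ sigma(D); the spectrum is closed, so its closure is too; and for lambda not in the closure, (D - lambda I) has bounded inverse (the diagonal entries 1/(d_n - lambda) are bounded). For our sequence d_n = 12 * 4^(-n), n = 1, 2, 3, ...:
  - {d_n} = {12 * 4^(-n) : n ≥ 1}; the only limit point is 0
  - closure = {12 * 4^(-n) : n ≥ 1} ∪ {0}
For the norm: a diagonal operator has ||D|| = sup_n |d_n|. Here d_n = 12 * 4^(-n) is positive and decreasing, so sup_n |d_n| = d_1 = 12/4 = 3. So ||D|| = 3.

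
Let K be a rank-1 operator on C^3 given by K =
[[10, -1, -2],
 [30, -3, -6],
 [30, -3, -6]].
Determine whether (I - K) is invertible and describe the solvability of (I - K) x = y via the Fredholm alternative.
(I - K) is singular (det(I - K) = 0, i.e. 1 ∈ sigma(K)). (I - K) x = y is solvable iff y ⊥ ker((I - K)^*) = span{(10, -1, -2)}, i.e. iff 10y_1 - y_2 - 2y_3 = 0. When solvable, the solutions are x = y + c·(1, 3, 3), c arbitrary (ker(I - K) = span{(1, 3, 3)}, dimension 1).

K has rank 1, so it is an outer product K = u v^T: every row of K is a multiple of one row vector. Reading off the entries, u = (1, 3, 3) and v = (10, -1, -2) (row i of K equals u_i·v^T). A rank-one matrix u v^T satisfies K u = u (v·u) and kills the (2)-dimensional subspace v^⊥, so its characteristic polynomial is lambda^2 (lambda - v·u) with v·u = tr K = 1. Hence the eigenvalues of I - K are 1 (multiplicity 2) and 1 - (1) = 0, so det(I - K) = 0. (Direct check: I - K =
[[-9, 1, 2],
 [-30, 4, 6],
 [-30, 3, 7]]
has determinant 0.) So 1 is an eigenvalue of K and (I - K) is not invertible. The finite-dimensional Fredholm alternative says: either (I - K) is invertible, or ker(I - K) ≠ {0} and then range(I - K) = ker((I - K)^*)^⊥, with dim ker(I - K) = dim ker((I - K)^*). We are in the second case, so we need both kernels. Kernel of I - K: (I - K) u = u - u (v·u) = u - u = 0, so ker(I - K) = span{u} = span{(1, 3, 3)} (it is exactly 1-dimensional because rank(I - K) = 2). Kernel of the adjoint: K is real, so (I - K)^* = I - K^T = I - v u^T, and (I - v u^T) v = v - v (u·v) = 0; hence ker((I - K)^*) = span{v} = span{(10, -1, -2)}. Therefore (I - K) x = y is solvable iff <y, v> = 0, i.e. iff 10y_1 - y_2 - 2y_3 = 0. When this holds, K y = u (v·y) = 0, so (I - K) y = y and x = y is a particular solution; the full solution set is the line x = y + c·u = y + c·(1, 3, 3), c ∈ C.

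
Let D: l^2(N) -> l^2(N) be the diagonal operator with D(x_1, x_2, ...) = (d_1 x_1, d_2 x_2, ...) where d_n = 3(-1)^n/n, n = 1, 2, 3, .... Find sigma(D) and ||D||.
sigma(D) = {3(-1)^n/n : n ≥ 1} ∪ {0}; ||D|| = 3

A bounded diagonal operator on l^2 with diagonal entries d_n has spectrum equal to the closure of {d_n : n ≥ 1}: every d_n is an eigenvalue (with eigenvector e_n), so {d_n} ⊂ sigma(D); the spectrum is closed, so its closure is too; and for lambda not in the closure, (D - lambda I) has bounded inverse (the diagonal entries 1/(d_n - lambda) are bounded). For our sequence d_n = 3(-1)^n/n, n = 1, 2, 3, ...:
  - {d_n} = {3(-1)^n/n : n ≥ 1}; the only limit point is 0
  - closure = {3(-1)^n/n : n ≥ 1} ∪ {0}
For the norm: a diagonal operator has ||D|| = sup_n |d_n|. Here |d_n| = 3/n is decreasing, so sup_n |d_n| = |d_1| = 3. So ||D|| = 3.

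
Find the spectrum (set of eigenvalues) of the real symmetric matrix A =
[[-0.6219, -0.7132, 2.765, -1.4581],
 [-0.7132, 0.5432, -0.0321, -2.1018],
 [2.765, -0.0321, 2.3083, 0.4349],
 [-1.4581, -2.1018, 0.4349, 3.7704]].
sigma(A) ≈ {-3, 0, 4, 5}

A is real symmetric, so its spectrum consists of real eigenvalues. Expanding the characteristic polynomial of the displayed matrix gives
  det(λ I - A) = p(λ) = λ^4 + (-6)λ^3 + (-7)λ^2 + (60.0022)λ + (0.0021).
Solving p(λ) = 0 yields eigenvalues ≈ -3, 0, 4, 5. (A is shown rounded to 4 decimals, so these recover the underlying integer eigenvalues to within that precision.)
Verification: the trace of A = 6 equals the sum of eigenvalues 6, and det(A) ≈ 0.0021 matches the eigenvalue product 0.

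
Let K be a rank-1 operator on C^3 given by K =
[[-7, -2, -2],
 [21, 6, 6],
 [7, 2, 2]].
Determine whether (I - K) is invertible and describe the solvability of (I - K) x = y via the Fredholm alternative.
(I - K) is singular (det(I - K) = 0, i.e. 1 ∈ sigma(K)). (I - K) x = y is solvable iff y ⊥ ker((I - K)^*) = span{(-7, -2, -2)}, i.e. iff -7y_1 - 2y_2 - 2y_3 = 0. When solvable, the solutions are x = y + c·(1, -3, -1), c arbitrary (ker(I - K) = span{(1, -3, -1)}, dimension 1).

K has rank 1, so it is an outer product K = u v^T: every row of K is a multiple of one row vector. Reading off the entries, u = (1, -3, -1) and v = (-7, -2, -2) (row i of K equals u_i·v^T). A rank-one matrix u v^T satisfies K u = u (v·u) and kills the (2)-dimensional subspace v^⊥, so its characteristic polynomial is lambda^2 (lambda - v·u) with v·u = tr K = 1. Hence the eigenvalues of I - K are 1 (multiplicity 2) and 1 - (1) = 0, so det(I - K) = 0. (Direct check: I - K =
[[8, 2, 2],
 [-21, -5, -6],
 [-7, -2, -1]]
has determinant 0.) So 1 is an eigenvalue of K and (I - K) is not invertible. The finite-dimensional Fredholm alternative says: either (I - K) is invertible, or ker(I - K) ≠ {0} and then range(I - K) = ker((I - K)^*)^⊥, with dim ker(I - K) = dim ker((I - K)^*). We are in the second case, so we need both kernels. Kernel of I - K: (I - K) u = u - u (v·u) = u - u = 0, so ker(I - K) = span{u} = span{(1, -3, -1)} (it is exactly 1-dimensional because rank(I - K) = 2). Kernel of the adjoint: K is real, so (I - K)^* = I - K^T = I - v u^T, and (I - v u^T) v = v - v (u·v) = 0; hence ker((I - K)^*) = span{v} = span{(-7, -2, -2)}. Therefore (I - K) x = y is solvable iff <y, v> = 0, i.e. iff -7y_1 - 2y_2 - 2y_3 = 0. When this holds, K y = u (v·y) = 0, so (I - K) y = y and x = y is a particular solution; the full solution set is the line x = y + c·u = y + c·(1, -3, -1), c ∈ C.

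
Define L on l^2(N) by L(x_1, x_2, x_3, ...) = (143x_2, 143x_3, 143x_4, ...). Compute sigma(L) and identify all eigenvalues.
sigma(L) = closed disk {z in C : |z| ≤ 143}; sigma_p(L) = open disk {z in C : |z| < 143}

Note L = 143·V where V is the unit left shift (V x)_k = x_{k+1}; so sigma(L) = 143·sigma(V) and ||L|| = 143||V||. ||L x||^2 = 20449sum_{k≥2} |x_k|^2 ≤ 20449||x||^2, with equality on {x : x_1 = 0}, so ||L|| = 143. For any lambda with |lambda| < 143, set r = lambda/143 (|r| < 1); the vector x = (1, r, r^2, ...) is in l^2 and satisfies L x = 143(r, r^2, ...) = lambda x, so lambda is an eigenvalue. On the boundary |lambda| = 143 the geometric series diverges, so no l^2 eigenvector exists, but these lambda lie in the approximate point spectrum. Hence sigma(L) is the closed disk of radius 143 and sigma_p(L) is the open disk.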